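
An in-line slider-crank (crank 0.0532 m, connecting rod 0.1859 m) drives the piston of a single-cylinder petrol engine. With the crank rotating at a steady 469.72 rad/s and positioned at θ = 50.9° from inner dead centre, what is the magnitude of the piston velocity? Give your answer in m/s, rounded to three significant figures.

ω = 469.7 rad/s
For an in-line slider-crank, x = r cosθ + √(L² − r² sin²θ), so v = −rω sinθ·[1 + r cosθ/√(L² − r² sin²θ)].
With r = 0.0532 m, L = 0.1859 m, θ = 50.9°: √(L² − r² sin²θ) = 0.18126 m.
v = −0.0532·469.7·0.77605·[1 + 0.0532·0.63068/0.18126] = -22.982 m/s.
|v| = 22.982 m/s.

23.0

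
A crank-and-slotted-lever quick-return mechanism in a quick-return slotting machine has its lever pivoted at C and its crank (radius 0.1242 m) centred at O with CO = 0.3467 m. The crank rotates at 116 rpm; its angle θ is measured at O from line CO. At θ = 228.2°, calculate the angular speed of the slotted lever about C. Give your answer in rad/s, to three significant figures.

ω = 12.15 rad/s (from 116 rpm).
Crank pin A relative to C: A = (d + r cosθ, r sinθ); lever angle φ = atan2(r sinθ, d + r cosθ).
Differentiating tanφ: φ̇ = rω(d cosθ + r)/(d² + r² + 2dr cosθ).
d² + r² + 2dr cosθ = |CA|² = 0.0782246 m²;  d cosθ + r = -0.10689 m.
|ω_lever| = |0.1242·12.15·-0.10689| / 0.0782246 = 2.0615 rad/s.

2.06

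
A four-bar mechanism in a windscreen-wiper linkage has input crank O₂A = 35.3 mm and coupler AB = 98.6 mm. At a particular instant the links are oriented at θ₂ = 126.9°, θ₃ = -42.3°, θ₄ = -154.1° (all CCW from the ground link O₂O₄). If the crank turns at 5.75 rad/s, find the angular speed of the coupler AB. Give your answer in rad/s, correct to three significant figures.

2.18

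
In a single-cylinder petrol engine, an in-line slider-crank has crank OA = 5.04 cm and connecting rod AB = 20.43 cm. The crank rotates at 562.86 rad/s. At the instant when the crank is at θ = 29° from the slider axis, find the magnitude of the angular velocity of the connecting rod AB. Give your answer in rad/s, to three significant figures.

ω = 562.9 rad/s
The rod makes angle φ with the slider axis where L sinφ = r sinθ; differentiating, L cosφ·φ̇ = r ω cosθ.
L cosφ = √(L² − r² sin²θ) = 0.20283 m.
|ω_rod| = r ω |cosθ| / √(L² − r² sin²θ) = 0.0504·562.9·0.87462/0.20283 = 122.32 rad/s.

122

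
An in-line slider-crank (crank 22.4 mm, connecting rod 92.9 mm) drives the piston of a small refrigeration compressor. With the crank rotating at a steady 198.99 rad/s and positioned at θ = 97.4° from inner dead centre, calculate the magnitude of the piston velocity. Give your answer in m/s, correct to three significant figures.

ω = 199 rad/s
For an in-line slider-crank, x = r cosθ + √(L² − r² sin²θ), so v = −rω sinθ·[1 + r cosθ/√(L² − r² sin²θ)].
With r = 0.0224 m, L = 0.0929 m, θ = 97.4°: √(L² − r² sin²θ) = 0.090205 m.
v = −0.0224·199·0.99167·[1 + 0.0224·-0.12880/0.090205] = -4.2789 m/s.
|v| = 4.2789 m/s.

4.28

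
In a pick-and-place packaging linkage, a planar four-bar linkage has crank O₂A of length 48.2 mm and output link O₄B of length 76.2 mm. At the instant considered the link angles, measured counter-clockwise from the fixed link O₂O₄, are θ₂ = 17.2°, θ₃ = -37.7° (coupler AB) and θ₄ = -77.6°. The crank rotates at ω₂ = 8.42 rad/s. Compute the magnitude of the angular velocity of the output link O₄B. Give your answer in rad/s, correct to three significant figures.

6.79

ω₂ = 8.42 rad/s
Differentiating the loop-closure r₂e^{iθ₂}+r₃e^{iθ₃}=r₁+r₄e^{iθ₄} gives r₂ω₂e^{iθ₂}+r₃ω₃e^{iθ₃}=r₄ω₄e^{iθ₄}.
Eliminating the other unknown: ω₄ = r₂ω₂ sin(θ₂−θ₃) / [r₄ sin(θ₄−θ₃)].
Numerator sine = +0.81815; denominator sine = -0.64145.
Result = 0.0482·8.42·(+0.81815) / (0.0762·(-0.64145)) = -6.7932 rad/s; magnitude 6.7932 rad/s.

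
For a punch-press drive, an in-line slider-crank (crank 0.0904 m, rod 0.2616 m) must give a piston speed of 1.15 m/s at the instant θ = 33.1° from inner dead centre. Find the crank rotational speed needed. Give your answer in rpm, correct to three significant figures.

For an in-line slider-crank, |v_piston| = rω|sinθ|·[1 + r cosθ/√(L² − r² sin²θ)].
With r = 0.0904 m, L = 0.2616 m, θ = 33.1°: the bracketed kinematic factor |dx/dθ| = 0.06392 m.
ω = v/|dx/dθ| = 1.15/0.06392 = 17.991 rad/s.
N = 60ω/(2π) = 171.8 rpm.

172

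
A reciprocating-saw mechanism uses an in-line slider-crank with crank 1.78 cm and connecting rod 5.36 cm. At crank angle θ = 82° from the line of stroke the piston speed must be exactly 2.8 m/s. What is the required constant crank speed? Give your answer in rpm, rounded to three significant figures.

1450

For an in-line slider-crank, |v_piston| = rω|sinθ|·[1 + r cosθ/√(L² − r² sin²θ)].
With r = 0.0178 m, L = 0.0536 m, θ = 82°: the bracketed kinematic factor |dx/dθ| = 0.018489 m.
ω = v/|dx/dθ| = 2.8/0.018489 = 151.44 rad/s.
N = 60ω/(2π) = 1446.1 rpm.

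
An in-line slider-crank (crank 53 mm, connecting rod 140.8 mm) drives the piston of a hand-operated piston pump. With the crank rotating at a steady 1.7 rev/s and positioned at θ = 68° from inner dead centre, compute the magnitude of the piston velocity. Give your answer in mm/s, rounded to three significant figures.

ω = 2π·1.7 = 10.68 rad/s
For an in-line slider-crank, x = r cosθ + √(L² − r² sin²θ), so v = −rω sinθ·[1 + r cosθ/√(L² − r² sin²θ)].
With r = 0.053 m, L = 0.1408 m, θ = 68°: √(L² − r² sin²θ) = 0.13195 m.
v = −0.053·10.68·0.92718·[1 + 0.053·0.37461/0.13195] = -0.60387 m/s.
|v| = 0.60387 m/s = 603.87 mm/s.

604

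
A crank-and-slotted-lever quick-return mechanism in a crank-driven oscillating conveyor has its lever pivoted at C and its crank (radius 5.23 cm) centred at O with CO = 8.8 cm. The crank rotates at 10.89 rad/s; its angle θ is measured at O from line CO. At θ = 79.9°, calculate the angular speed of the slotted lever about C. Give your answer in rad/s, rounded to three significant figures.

3.19

ω = 10.89 rad/s
Crank pin A relative to C: A = (d + r cosθ, r sinθ); lever angle φ = atan2(r sinθ, d + r cosθ).
Differentiating tanφ: φ̇ = rω(d cosθ + r)/(d² + r² + 2dr cosθ).
d² + r² + 2dr cosθ = |CA|² = 0.0120935 m²;  d cosθ + r = +0.067732 m.
|ω_lever| = |0.0523·10.89·+0.067732| / 0.0120935 = 3.1899 rad/s.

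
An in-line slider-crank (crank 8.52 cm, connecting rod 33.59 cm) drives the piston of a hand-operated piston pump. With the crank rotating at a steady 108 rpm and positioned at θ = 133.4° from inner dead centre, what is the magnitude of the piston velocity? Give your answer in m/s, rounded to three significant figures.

0.576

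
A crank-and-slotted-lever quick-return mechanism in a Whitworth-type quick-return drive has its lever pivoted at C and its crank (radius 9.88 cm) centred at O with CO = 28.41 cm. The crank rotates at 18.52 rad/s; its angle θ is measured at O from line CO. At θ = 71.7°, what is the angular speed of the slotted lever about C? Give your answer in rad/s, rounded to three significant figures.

3.18

ω = 18.52 rad/s
Crank pin A relative to C: A = (d + r cosθ, r sinθ); lever angle φ = atan2(r sinθ, d + r cosθ).
Differentiating tanφ: φ̇ = rω(d cosθ + r)/(d² + r² + 2dr cosθ).
d² + r² + 2dr cosθ = |CA|² = 0.108101 m²;  d cosθ + r = +0.18801 m.
|ω_lever| = |0.0988·18.52·+0.18801| / 0.108101 = 3.1823 rad/s.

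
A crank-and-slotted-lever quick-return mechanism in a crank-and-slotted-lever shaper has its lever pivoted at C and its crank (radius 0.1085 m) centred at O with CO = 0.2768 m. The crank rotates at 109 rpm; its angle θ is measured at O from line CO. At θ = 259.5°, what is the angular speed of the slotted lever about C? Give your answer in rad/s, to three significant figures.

ω = 11.41 rad/s (from 109 rpm).
Crank pin A relative to C: A = (d + r cosθ, r sinθ); lever angle φ = atan2(r sinθ, d + r cosθ).
Differentiating tanφ: φ̇ = rω(d cosθ + r)/(d² + r² + 2dr cosθ).
d² + r² + 2dr cosθ = |CA|² = 0.0774444 m²;  d cosθ + r = +0.058057 m.
|ω_lever| = |0.1085·11.41·+0.058057| / 0.0774444 = 0.92843 rad/s.

0.928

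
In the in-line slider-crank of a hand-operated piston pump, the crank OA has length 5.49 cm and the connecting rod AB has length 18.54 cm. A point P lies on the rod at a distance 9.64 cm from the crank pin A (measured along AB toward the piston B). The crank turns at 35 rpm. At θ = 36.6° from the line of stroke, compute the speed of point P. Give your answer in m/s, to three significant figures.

ω = 3.665 rad/s.  Crank-pin speed |V_A| = rω = 0.20122 m/s, perpendicular to OA.
Rod angle: sinφ = −(r/L) sinθ ⇒ φ = -10.169°; ω_rod = −rω cosθ/√(L²−r²sin²θ) = -0.88522 rad/s.
V_P = V_A + ω_rod × AP, with AP = 0.0964 m along the rod.
Components: V_Px = −rω sinθ − a·ω_rod·sinφ = -0.13504 m/s;  V_Py = rω cosθ + a·ω_rod·cosφ = +0.077547 m/s.
|V_P| = √(V_Px² + V_Py²) = 0.15572 m/s.

0.156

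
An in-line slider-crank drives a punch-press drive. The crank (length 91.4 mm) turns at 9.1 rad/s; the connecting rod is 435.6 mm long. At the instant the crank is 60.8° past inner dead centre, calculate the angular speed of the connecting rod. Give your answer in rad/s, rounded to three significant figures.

ω = 9.1 rad/s
The rod makes angle φ with the slider axis where L sinφ = r sinθ; differentiating, L cosφ·φ̇ = r ω cosθ.
L cosφ = √(L² − r² sin²θ) = 0.42823 m.
|ω_rod| = r ω |cosθ| / √(L² − r² sin²θ) = 0.0914·9.1·0.48786/0.42823 = 0.94756 rad/s.

0.948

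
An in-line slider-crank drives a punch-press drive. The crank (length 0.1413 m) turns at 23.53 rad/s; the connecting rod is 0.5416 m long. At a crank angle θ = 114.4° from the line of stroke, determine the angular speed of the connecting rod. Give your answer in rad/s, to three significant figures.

2.61

ω = 23.53 rad/s
The rod makes angle φ with the slider axis where L sinφ = r sinθ; differentiating, L cosφ·φ̇ = r ω cosθ.
L cosφ = √(L² − r² sin²θ) = 0.52609 m.
|ω_rod| = r ω |cosθ| / √(L² − r² sin²θ) = 0.1413·23.53·0.41310/0.52609 = 2.6107 rad/s.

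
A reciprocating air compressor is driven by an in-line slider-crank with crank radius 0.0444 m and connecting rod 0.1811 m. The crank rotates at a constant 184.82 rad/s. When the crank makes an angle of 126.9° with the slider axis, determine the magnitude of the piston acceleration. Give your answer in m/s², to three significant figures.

ω = 184.8 rad/s
x(θ) = r cosθ + √(L² − r² sin²θ); with ω constant, a = ω²·d²x/dθ².
d²x/dθ² = −r cosθ − r²(cos2θ)/√u − r⁴ sin²2θ/(4u^{3/2}),  u = L² − r² sin²θ = 0.0315365 m².
Substituting r = 0.0444 m, L = 0.1811 m, θ = 126.9°: d²x/dθ² = +0.029596 m.
a = ω²·d²x/dθ² = (184.8)²·(+0.029596) = +1010.9 m/s²;  |a| = 1010.9 m/s².

1010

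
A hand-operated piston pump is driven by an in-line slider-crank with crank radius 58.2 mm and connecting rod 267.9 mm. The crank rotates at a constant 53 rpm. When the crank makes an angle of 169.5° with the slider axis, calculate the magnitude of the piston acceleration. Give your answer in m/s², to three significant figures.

ω = 2π·53/60 = 5.55 rad/s
x(θ) = r cosθ + √(L² − r² sin²θ); with ω constant, a = ω²·d²x/dθ².
d²x/dθ² = −r cosθ − r²(cos2θ)/√u − r⁴ sin²2θ/(4u^{3/2}),  u = L² − r² sin²θ = 0.0716579 m².
Substituting r = 0.0582 m, L = 0.2679 m, θ = 169.5°: d²x/dθ² = +0.045393 m.
a = ω²·d²x/dθ² = (5.55)²·(+0.045393) = +1.3983 m/s²;  |a| = 1.3983 m/s².

1.40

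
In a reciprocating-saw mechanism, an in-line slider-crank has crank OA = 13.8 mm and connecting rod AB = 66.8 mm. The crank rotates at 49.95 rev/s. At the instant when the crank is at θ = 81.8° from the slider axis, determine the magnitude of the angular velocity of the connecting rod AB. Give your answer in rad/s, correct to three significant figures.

9.45

ω = 313.8 rad/s (converted from 49.95 rev/s).
The rod makes angle φ with the slider axis where L sinφ = r sinθ; differentiating, L cosφ·φ̇ = r ω cosθ.
L cosφ = √(L² − r² sin²θ) = 0.065389 m.
|ω_rod| = r ω |cosθ| / √(L² − r² sin²θ) = 0.0138·313.8·0.14263/0.065389 = 9.4471 rad/s.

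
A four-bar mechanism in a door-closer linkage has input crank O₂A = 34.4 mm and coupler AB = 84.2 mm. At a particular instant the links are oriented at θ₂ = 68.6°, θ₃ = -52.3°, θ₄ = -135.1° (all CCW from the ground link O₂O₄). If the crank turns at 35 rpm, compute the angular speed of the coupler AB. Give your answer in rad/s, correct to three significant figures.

ω₂ = 3.665 rad/s (from 35 rpm).
Differentiating the loop-closure r₂e^{iθ₂}+r₃e^{iθ₃}=r₁+r₄e^{iθ₄} gives r₂ω₂e^{iθ₂}+r₃ω₃e^{iθ₃}=r₄ω₄e^{iθ₄}.
Eliminating the other unknown: ω₃ = r₂ω₂ sin(θ₄−θ₂) / [r₃ sin(θ₃−θ₄)].
Numerator sine = +0.40195; denominator sine = +0.99211.
Result = 0.0344·3.665·(+0.40195) / (0.0842·(+0.99211)) = +0.60667 rad/s; magnitude 0.60667 rad/s.

0.607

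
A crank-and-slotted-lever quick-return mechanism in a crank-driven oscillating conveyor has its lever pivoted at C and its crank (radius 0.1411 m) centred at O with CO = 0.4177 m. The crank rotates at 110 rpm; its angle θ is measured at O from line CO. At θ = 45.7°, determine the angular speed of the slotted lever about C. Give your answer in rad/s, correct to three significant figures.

ω = 11.52 rad/s (from 110 rpm).
Crank pin A relative to C: A = (d + r cosθ, r sinθ); lever angle φ = atan2(r sinθ, d + r cosθ).
Differentiating tanφ: φ̇ = rω(d cosθ + r)/(d² + r² + 2dr cosθ).
d² + r² + 2dr cosθ = |CA|² = 0.276708 m²;  d cosθ + r = +0.43283 m.
|ω_lever| = |0.1411·11.52·+0.43283| / 0.276708 = 2.5424 rad/s.

2.54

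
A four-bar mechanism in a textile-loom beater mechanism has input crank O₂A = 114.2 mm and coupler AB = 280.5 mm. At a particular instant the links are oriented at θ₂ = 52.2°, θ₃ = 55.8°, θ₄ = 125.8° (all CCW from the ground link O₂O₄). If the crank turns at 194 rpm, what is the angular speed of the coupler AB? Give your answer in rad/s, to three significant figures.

8.44

ω₂ = 20.32 rad/s (from 194 rpm).
Differentiating the loop-closure r₂e^{iθ₂}+r₃e^{iθ₃}=r₁+r₄e^{iθ₄} gives r₂ω₂e^{iθ₂}+r₃ω₃e^{iθ₃}=r₄ω₄e^{iθ₄}.
Eliminating the other unknown: ω₃ = r₂ω₂ sin(θ₄−θ₂) / [r₃ sin(θ₃−θ₄)].
Numerator sine = +0.95931; denominator sine = -0.93969.
Result = 0.1142·20.32·(+0.95931) / (0.2805·(-0.93969)) = -8.4438 rad/s; magnitude 8.4438 rad/s.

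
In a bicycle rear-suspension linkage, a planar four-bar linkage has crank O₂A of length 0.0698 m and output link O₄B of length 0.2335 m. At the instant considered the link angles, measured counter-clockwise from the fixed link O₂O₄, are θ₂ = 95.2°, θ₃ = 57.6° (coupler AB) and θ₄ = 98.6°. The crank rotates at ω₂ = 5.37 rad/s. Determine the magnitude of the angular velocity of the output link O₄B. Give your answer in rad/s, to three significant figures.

ω₂ = 5.37 rad/s
Differentiating the loop-closure r₂e^{iθ₂}+r₃e^{iθ₃}=r₁+r₄e^{iθ₄} gives r₂ω₂e^{iθ₂}+r₃ω₃e^{iθ₃}=r₄ω₄e^{iθ₄}.
Eliminating the other unknown: ω₄ = r₂ω₂ sin(θ₂−θ₃) / [r₄ sin(θ₄−θ₃)].
Numerator sine = +0.61015; denominator sine = +0.65606.
Result = 0.0698·5.37·(+0.61015) / (0.2335·(+0.65606)) = +1.4929 rad/s; magnitude 1.4929 rad/s.

1.49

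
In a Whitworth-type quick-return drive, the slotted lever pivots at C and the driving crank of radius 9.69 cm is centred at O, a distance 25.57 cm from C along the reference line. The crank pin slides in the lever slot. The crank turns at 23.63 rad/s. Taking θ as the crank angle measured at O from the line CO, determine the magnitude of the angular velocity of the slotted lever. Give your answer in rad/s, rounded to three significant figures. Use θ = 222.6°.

ω = 23.63 rad/s
Crank pin A relative to C: A = (d + r cosθ, r sinθ); lever angle φ = atan2(r sinθ, d + r cosθ).
Differentiating tanφ: φ̇ = rω(d cosθ + r)/(d² + r² + 2dr cosθ).
d² + r² + 2dr cosθ = |CA|² = 0.0382951 m²;  d cosθ + r = -0.09132 m.
|ω_lever| = |0.0969·23.63·-0.09132| / 0.0382951 = 5.4602 rad/s.

5.46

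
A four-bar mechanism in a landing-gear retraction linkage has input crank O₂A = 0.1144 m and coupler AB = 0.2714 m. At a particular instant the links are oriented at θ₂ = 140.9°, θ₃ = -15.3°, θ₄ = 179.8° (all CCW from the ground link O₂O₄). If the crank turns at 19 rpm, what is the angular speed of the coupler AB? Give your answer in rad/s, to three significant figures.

ω₂ = 1.99 rad/s (from 19 rpm).
Differentiating the loop-closure r₂e^{iθ₂}+r₃e^{iθ₃}=r₁+r₄e^{iθ₄} gives r₂ω₂e^{iθ₂}+r₃ω₃e^{iθ₃}=r₄ω₄e^{iθ₄}.
Eliminating the other unknown: ω₃ = r₂ω₂ sin(θ₄−θ₂) / [r₃ sin(θ₃−θ₄)].
Numerator sine = +0.62796; denominator sine = +0.26050.
Result = 0.1144·1.99·(+0.62796) / (0.2714·(+0.26050)) = +2.0217 rad/s; magnitude 2.0217 rad/s.

2.02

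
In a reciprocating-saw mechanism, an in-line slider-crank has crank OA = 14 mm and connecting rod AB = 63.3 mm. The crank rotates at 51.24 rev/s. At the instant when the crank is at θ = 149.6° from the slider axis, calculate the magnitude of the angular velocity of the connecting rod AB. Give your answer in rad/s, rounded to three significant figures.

ω = 322 rad/s (converted from 51.24 rev/s).
The rod makes angle φ with the slider axis where L sinφ = r sinθ; differentiating, L cosφ·φ̇ = r ω cosθ.
L cosφ = √(L² − r² sin²θ) = 0.062902 m.
|ω_rod| = r ω |cosθ| / √(L² − r² sin²θ) = 0.014·322·0.86251/0.062902 = 61.804 rad/s.

61.8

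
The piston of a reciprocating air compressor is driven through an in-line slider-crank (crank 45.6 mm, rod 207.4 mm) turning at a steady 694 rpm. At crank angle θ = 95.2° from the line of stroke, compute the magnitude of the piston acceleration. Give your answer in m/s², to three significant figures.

ω = 2π·694/60 = 72.68 rad/s
x(θ) = r cosθ + √(L² − r² sin²θ); with ω constant, a = ω²·d²x/dθ².
d²x/dθ² = −r cosθ − r²(cos2θ)/√u − r⁴ sin²2θ/(4u^{3/2}),  u = L² − r² sin²θ = 0.0409525 m².
Substituting r = 0.0456 m, L = 0.2074 m, θ = 95.2°: d²x/dθ² = +0.014235 m.
a = ω²·d²x/dθ² = (72.68)²·(+0.014235) = +75.185 m/s²;  |a| = 75.185 m/s².

75.2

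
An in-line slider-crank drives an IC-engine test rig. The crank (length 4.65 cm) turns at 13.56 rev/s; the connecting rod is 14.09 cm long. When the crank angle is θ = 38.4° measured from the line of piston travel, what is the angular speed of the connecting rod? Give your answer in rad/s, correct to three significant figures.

22.5

ω = 85.2 rad/s (converted from 13.56 rev/s).
The rod makes angle φ with the slider axis where L sinφ = r sinθ; differentiating, L cosφ·φ̇ = r ω cosθ.
L cosφ = √(L² − r² sin²θ) = 0.13791 m.
|ω_rod| = r ω |cosθ| / √(L² − r² sin²θ) = 0.0465·85.2·0.78369/0.13791 = 22.514 rad/s.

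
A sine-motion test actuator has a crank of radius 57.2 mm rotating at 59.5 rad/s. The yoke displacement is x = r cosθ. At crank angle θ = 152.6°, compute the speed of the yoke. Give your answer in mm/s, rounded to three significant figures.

1570

ω = 59.5 rad/s
x = r cosθ ⇒ ẋ = −rω sinθ.
|v| = rω|sinθ| = 0.0572·59.5·|sin 152.6°| = 1.5662 m/s = 1566.2 mm/s.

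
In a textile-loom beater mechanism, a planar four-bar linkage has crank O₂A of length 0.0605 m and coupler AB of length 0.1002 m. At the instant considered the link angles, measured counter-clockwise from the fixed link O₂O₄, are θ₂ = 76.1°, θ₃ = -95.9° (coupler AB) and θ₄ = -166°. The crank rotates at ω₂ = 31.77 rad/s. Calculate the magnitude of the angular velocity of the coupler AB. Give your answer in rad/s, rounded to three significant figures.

ω₂ = 31.77 rad/s
Differentiating the loop-closure r₂e^{iθ₂}+r₃e^{iθ₃}=r₁+r₄e^{iθ₄} gives r₂ω₂e^{iθ₂}+r₃ω₃e^{iθ₃}=r₄ω₄e^{iθ₄}.
Eliminating the other unknown: ω₃ = r₂ω₂ sin(θ₄−θ₂) / [r₃ sin(θ₃−θ₄)].
Numerator sine = +0.88377; denominator sine = +0.94029.
Result = 0.0605·31.77·(+0.88377) / (0.1002·(+0.94029)) = +18.029 rad/s; magnitude 18.029 rad/s.

18.0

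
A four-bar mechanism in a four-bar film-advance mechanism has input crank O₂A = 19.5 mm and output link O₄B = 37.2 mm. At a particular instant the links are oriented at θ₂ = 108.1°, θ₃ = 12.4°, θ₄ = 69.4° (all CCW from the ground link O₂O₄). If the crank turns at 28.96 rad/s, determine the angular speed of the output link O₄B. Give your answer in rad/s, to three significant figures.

18.0

ω₂ = 28.96 rad/s
Differentiating the loop-closure r₂e^{iθ₂}+r₃e^{iθ₃}=r₁+r₄e^{iθ₄} gives r₂ω₂e^{iθ₂}+r₃ω₃e^{iθ₃}=r₄ω₄e^{iθ₄}.
Eliminating the other unknown: ω₄ = r₂ω₂ sin(θ₂−θ₃) / [r₄ sin(θ₄−θ₃)].
Numerator sine = +0.99506; denominator sine = +0.83867.
Result = 0.0195·28.96·(+0.99506) / (0.0372·(+0.83867)) = +18.011 rad/s; magnitude 18.011 rad/s.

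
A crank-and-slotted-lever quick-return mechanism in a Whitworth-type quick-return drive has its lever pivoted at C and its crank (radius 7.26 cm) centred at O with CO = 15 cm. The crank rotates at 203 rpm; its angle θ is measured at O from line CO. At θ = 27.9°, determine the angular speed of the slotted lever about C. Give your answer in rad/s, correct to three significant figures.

6.73

ω = 21.26 rad/s (from 203 rpm).
Crank pin A relative to C: A = (d + r cosθ, r sinθ); lever angle φ = atan2(r sinθ, d + r cosθ).
Differentiating tanφ: φ̇ = rω(d cosθ + r)/(d² + r² + 2dr cosθ).
d² + r² + 2dr cosθ = |CA|² = 0.0470192 m²;  d cosθ + r = +0.20516 m.
|ω_lever| = |0.0726·21.26·+0.20516| / 0.0470192 = 6.7342 rad/s.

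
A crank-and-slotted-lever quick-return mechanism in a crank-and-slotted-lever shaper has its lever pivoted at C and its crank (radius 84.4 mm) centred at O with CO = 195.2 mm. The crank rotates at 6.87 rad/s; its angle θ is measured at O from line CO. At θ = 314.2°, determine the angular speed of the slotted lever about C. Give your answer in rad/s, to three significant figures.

1.87

ω = 6.87 rad/s
Crank pin A relative to C: A = (d + r cosθ, r sinθ); lever angle φ = atan2(r sinθ, d + r cosθ).
Differentiating tanφ: φ̇ = rω(d cosθ + r)/(d² + r² + 2dr cosθ).
d² + r² + 2dr cosθ = |CA|² = 0.0681978 m²;  d cosθ + r = +0.22049 m.
|ω_lever| = |0.0844·6.87·+0.22049| / 0.0681978 = 1.8746 rad/s.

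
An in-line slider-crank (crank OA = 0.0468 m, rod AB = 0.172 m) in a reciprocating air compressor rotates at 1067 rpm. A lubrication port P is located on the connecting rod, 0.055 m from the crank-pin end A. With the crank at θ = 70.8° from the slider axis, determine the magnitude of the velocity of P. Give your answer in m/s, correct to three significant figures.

ω = 111.7 rad/s.  Crank-pin speed |V_A| = rω = 5.2292 m/s, perpendicular to OA.
Rod angle: sinφ = −(r/L) sinθ ⇒ φ = -14.890°; ω_rod = −rω cosθ/√(L²−r²sin²θ) = -10.346 rad/s.
V_P = V_A + ω_rod × AP, with AP = 0.055 m along the rod.
Components: V_Px = −rω sinθ − a·ω_rod·sinφ = -5.0846 m/s;  V_Py = rω cosθ + a·ω_rod·cosφ = +1.1698 m/s.
|V_P| = √(V_Px² + V_Py²) = 5.2174 m/s.

5.22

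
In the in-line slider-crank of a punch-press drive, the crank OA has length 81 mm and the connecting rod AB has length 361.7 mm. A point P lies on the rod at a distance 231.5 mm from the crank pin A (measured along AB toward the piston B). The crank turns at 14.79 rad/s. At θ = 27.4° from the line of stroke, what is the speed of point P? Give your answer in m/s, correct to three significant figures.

ω = 14.79 rad/s.  Crank-pin speed |V_A| = rω = 1.198 m/s, perpendicular to OA.
Rod angle: sinφ = −(r/L) sinθ ⇒ φ = -5.915°; ω_rod = −rω cosθ/√(L²−r²sin²θ) = -2.9563 rad/s.
V_P = V_A + ω_rod × AP, with AP = 0.2315 m along the rod.
Components: V_Px = −rω sinθ − a·ω_rod·sinφ = -0.62185 m/s;  V_Py = rω cosθ + a·ω_rod·cosφ = +0.38286 m/s.
|V_P| = √(V_Px² + V_Py²) = 0.73026 m/s.

0.730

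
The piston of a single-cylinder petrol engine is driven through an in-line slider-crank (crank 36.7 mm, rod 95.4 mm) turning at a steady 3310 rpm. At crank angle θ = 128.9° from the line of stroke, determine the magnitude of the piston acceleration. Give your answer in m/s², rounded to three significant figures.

ω = 2π·3310/60 = 346.6 rad/s
x(θ) = r cosθ + √(L² − r² sin²θ); with ω constant, a = ω²·d²x/dθ².
d²x/dθ² = −r cosθ − r²(cos2θ)/√u − r⁴ sin²2θ/(4u^{3/2}),  u = L² − r² sin²θ = 0.0082854 m².
Substituting r = 0.0367 m, L = 0.0954 m, θ = 128.9°: d²x/dθ² = +0.025599 m.
a = ω²·d²x/dθ² = (346.6)²·(+0.025599) = +3075.6 m/s²;  |a| = 3075.6 m/s².

3080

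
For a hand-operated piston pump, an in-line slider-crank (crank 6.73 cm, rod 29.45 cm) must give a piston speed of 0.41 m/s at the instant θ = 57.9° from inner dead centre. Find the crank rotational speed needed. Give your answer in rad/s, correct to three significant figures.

For an in-line slider-crank, |v_piston| = rω|sinθ|·[1 + r cosθ/√(L² − r² sin²θ)].
With r = 0.0673 m, L = 0.2945 m, θ = 57.9°: the bracketed kinematic factor |dx/dθ| = 0.064068 m.
ω = v/|dx/dθ| = 0.41/0.064068 = 6.3994 rad/s.

6.40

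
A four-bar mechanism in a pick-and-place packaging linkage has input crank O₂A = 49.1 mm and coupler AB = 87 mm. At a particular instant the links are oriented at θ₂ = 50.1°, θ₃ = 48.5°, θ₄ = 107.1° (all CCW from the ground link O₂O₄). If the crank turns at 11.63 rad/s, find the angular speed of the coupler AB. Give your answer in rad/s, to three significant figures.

6.45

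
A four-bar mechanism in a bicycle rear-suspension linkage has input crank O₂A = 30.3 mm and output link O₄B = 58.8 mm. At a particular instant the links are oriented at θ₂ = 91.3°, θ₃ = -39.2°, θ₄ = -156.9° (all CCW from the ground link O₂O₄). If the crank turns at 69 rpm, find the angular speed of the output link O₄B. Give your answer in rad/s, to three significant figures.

3.20

ω₂ = 7.226 rad/s (from 69 rpm).
Differentiating the loop-closure r₂e^{iθ₂}+r₃e^{iθ₃}=r₁+r₄e^{iθ₄} gives r₂ω₂e^{iθ₂}+r₃ω₃e^{iθ₃}=r₄ω₄e^{iθ₄}.
Eliminating the other unknown: ω₄ = r₂ω₂ sin(θ₂−θ₃) / [r₄ sin(θ₄−θ₃)].
Numerator sine = +0.76041; denominator sine = -0.88539.
Result = 0.0303·7.226·(+0.76041) / (0.0588·(-0.88539)) = -3.1978 rad/s; magnitude 3.1978 rad/s.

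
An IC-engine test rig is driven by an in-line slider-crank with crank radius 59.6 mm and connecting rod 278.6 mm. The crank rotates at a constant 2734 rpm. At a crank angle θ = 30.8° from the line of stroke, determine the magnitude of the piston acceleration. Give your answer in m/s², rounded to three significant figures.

ω = 2π·2734/60 = 286.3 rad/s
x(θ) = r cosθ + √(L² − r² sin²θ); with ω constant, a = ω²·d²x/dθ².
d²x/dθ² = −r cosθ − r²(cos2θ)/√u − r⁴ sin²2θ/(4u^{3/2}),  u = L² − r² sin²θ = 0.0766866 m².
Substituting r = 0.0596 m, L = 0.2786 m, θ = 30.8°: d²x/dθ² = -0.05741 m.
a = ω²·d²x/dθ² = (286.3)²·(-0.05741) = -4705.9 m/s²;  |a| = 4705.9 m/s².

4710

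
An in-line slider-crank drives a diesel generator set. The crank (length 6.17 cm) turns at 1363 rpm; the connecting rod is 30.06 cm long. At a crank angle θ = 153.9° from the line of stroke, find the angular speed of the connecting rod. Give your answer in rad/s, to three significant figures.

ω = 142.7 rad/s (converted from 1363 rpm).
The rod makes angle φ with the slider axis where L sinφ = r sinθ; differentiating, L cosφ·φ̇ = r ω cosθ.
L cosφ = √(L² − r² sin²θ) = 0.29937 m.
|ω_rod| = r ω |cosθ| / √(L² − r² sin²θ) = 0.0617·142.7·0.89803/0.29937 = 26.417 rad/s.

26.4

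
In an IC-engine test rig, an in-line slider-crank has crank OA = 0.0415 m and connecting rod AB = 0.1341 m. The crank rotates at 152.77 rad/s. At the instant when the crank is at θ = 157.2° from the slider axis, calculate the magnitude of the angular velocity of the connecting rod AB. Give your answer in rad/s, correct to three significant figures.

43.9

ω = 152.8 rad/s
The rod makes angle φ with the slider axis where L sinφ = r sinθ; differentiating, L cosφ·φ̇ = r ω cosθ.
L cosφ = √(L² − r² sin²θ) = 0.13313 m.
|ω_rod| = r ω |cosθ| / √(L² − r² sin²θ) = 0.0415·152.8·0.92186/0.13313 = 43.901 rad/s.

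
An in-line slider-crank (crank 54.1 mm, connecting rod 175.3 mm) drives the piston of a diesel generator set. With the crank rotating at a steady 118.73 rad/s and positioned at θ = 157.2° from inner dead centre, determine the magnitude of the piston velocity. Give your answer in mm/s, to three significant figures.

1780

ω = 118.7 rad/s
For an in-line slider-crank, x = r cosθ + √(L² − r² sin²θ), so v = −rω sinθ·[1 + r cosθ/√(L² − r² sin²θ)].
With r = 0.0541 m, L = 0.1753 m, θ = 157.2°: √(L² − r² sin²θ) = 0.17404 m.
v = −0.0541·118.7·0.38752·[1 + 0.0541·-0.92186/0.17404] = -1.7759 m/s.
|v| = 1.7759 m/s = 1775.9 mm/s.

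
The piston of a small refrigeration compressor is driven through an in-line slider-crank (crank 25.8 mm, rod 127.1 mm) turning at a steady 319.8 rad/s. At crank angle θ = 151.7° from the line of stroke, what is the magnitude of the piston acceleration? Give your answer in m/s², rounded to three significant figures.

2020

ω = 319.8 rad/s
x(θ) = r cosθ + √(L² − r² sin²θ); with ω constant, a = ω²·d²x/dθ².
d²x/dθ² = −r cosθ − r²(cos2θ)/√u − r⁴ sin²2θ/(4u^{3/2}),  u = L² − r² sin²θ = 0.0160048 m².
Substituting r = 0.0258 m, L = 0.1271 m, θ = 151.7°: d²x/dθ² = +0.019782 m.
a = ω²·d²x/dθ² = (319.8)²·(+0.019782) = +2023.1 m/s²;  |a| = 2023.1 m/s².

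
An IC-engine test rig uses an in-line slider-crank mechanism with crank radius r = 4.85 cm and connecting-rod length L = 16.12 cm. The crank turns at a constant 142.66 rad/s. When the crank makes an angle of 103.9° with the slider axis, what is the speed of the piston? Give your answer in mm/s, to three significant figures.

6210

ω = 142.7 rad/s
For an in-line slider-crank, x = r cosθ + √(L² − r² sin²θ), so v = −rω sinθ·[1 + r cosθ/√(L² − r² sin²θ)].
With r = 0.0485 m, L = 0.1612 m, θ = 103.9°: √(L² − r² sin²θ) = 0.15417 m.
v = −0.0485·142.7·0.97072·[1 + 0.0485·-0.24023/0.15417] = -6.2088 m/s.
|v| = 6.2088 m/s = 6208.8 mm/s.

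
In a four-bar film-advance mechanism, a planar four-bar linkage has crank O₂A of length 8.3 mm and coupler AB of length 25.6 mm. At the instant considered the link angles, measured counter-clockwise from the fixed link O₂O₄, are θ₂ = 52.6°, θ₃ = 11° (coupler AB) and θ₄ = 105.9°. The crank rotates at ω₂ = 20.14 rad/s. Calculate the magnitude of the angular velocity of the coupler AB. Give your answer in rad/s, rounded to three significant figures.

5.25

ω₂ = 20.14 rad/s
Differentiating the loop-closure r₂e^{iθ₂}+r₃e^{iθ₃}=r₁+r₄e^{iθ₄} gives r₂ω₂e^{iθ₂}+r₃ω₃e^{iθ₃}=r₄ω₄e^{iθ₄}.
Eliminating the other unknown: ω₃ = r₂ω₂ sin(θ₄−θ₂) / [r₃ sin(θ₃−θ₄)].
Numerator sine = +0.80178; denominator sine = -0.99635.
Result = 0.0083·20.14·(+0.80178) / (0.0256·(-0.99635)) = -5.2546 rad/s; magnitude 5.2546 rad/s.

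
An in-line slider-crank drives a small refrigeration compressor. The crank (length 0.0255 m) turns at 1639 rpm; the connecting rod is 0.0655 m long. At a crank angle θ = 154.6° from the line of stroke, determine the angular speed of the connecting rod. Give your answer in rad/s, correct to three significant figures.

61.2

ω = 171.6 rad/s (converted from 1639 rpm).
The rod makes angle φ with the slider axis where L sinφ = r sinθ; differentiating, L cosφ·φ̇ = r ω cosθ.
L cosφ = √(L² − r² sin²θ) = 0.06458 m.
|ω_rod| = r ω |cosθ| / √(L² − r² sin²θ) = 0.0255·171.6·0.90334/0.06458 = 61.22 rad/s.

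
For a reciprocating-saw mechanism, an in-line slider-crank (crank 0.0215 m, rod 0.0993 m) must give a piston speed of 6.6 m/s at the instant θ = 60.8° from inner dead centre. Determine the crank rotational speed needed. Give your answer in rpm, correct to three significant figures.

3030

For an in-line slider-crank, |v_piston| = rω|sinθ|·[1 + r cosθ/√(L² − r² sin²θ)].
With r = 0.0215 m, L = 0.0993 m, θ = 60.8°: the bracketed kinematic factor |dx/dθ| = 0.020787 m.
ω = v/|dx/dθ| = 6.6/0.020787 = 317.51 rad/s.
N = 60ω/(2π) = 3032 rpm.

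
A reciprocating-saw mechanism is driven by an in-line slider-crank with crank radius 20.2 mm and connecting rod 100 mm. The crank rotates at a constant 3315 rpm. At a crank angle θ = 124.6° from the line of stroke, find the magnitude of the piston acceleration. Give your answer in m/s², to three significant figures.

ω = 2π·3315/60 = 347.1 rad/s
x(θ) = r cosθ + √(L² − r² sin²θ); with ω constant, a = ω²·d²x/dθ².
d²x/dθ² = −r cosθ − r²(cos2θ)/√u − r⁴ sin²2θ/(4u^{3/2}),  u = L² − r² sin²θ = 0.00972353 m².
Substituting r = 0.0202 m, L = 0.1 m, θ = 124.6°: d²x/dθ² = +0.012902 m.
a = ω²·d²x/dθ² = (347.1)²·(+0.012902) = +1554.8 m/s²;  |a| = 1554.8 m/s².

1550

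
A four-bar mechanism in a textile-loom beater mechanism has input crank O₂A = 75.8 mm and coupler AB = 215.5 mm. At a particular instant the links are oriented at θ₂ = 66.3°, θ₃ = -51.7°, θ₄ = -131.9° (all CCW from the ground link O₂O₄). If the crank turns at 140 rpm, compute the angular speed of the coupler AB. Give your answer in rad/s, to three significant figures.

1.63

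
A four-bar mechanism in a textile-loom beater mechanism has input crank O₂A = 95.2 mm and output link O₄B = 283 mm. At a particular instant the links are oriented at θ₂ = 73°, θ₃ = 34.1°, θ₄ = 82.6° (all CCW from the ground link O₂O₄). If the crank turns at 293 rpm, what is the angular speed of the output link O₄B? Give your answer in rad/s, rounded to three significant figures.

ω₂ = 30.68 rad/s (from 293 rpm).
Differentiating the loop-closure r₂e^{iθ₂}+r₃e^{iθ₃}=r₁+r₄e^{iθ₄} gives r₂ω₂e^{iθ₂}+r₃ω₃e^{iθ₃}=r₄ω₄e^{iθ₄}.
Eliminating the other unknown: ω₄ = r₂ω₂ sin(θ₂−θ₃) / [r₄ sin(θ₄−θ₃)].
Numerator sine = +0.62796; denominator sine = +0.74896.
Result = 0.0952·30.68·(+0.62796) / (0.283·(+0.74896)) = +8.6542 rad/s; magnitude 8.6542 rad/s.

8.65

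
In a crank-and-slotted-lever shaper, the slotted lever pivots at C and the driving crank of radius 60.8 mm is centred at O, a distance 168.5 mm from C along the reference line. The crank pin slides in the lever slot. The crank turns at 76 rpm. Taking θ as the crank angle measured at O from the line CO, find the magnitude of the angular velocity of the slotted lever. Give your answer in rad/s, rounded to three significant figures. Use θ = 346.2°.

ω = 7.959 rad/s (from 76 rpm).
Crank pin A relative to C: A = (d + r cosθ, r sinθ); lever angle φ = atan2(r sinθ, d + r cosθ).
Differentiating tanφ: φ̇ = rω(d cosθ + r)/(d² + r² + 2dr cosθ).
d² + r² + 2dr cosθ = |CA|² = 0.051987 m²;  d cosθ + r = +0.22444 m.
|ω_lever| = |0.0608·7.959·+0.22444| / 0.051987 = 2.089 rad/s.

2.09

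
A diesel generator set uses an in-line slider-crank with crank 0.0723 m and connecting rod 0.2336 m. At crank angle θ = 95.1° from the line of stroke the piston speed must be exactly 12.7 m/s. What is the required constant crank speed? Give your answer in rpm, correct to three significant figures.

For an in-line slider-crank, |v_piston| = rω|sinθ|·[1 + r cosθ/√(L² − r² sin²θ)].
With r = 0.0723 m, L = 0.2336 m, θ = 95.1°: the bracketed kinematic factor |dx/dθ| = 0.069931 m.
ω = v/|dx/dθ| = 12.7/0.069931 = 181.61 rad/s.
N = 60ω/(2π) = 1734.2 rpm.

1730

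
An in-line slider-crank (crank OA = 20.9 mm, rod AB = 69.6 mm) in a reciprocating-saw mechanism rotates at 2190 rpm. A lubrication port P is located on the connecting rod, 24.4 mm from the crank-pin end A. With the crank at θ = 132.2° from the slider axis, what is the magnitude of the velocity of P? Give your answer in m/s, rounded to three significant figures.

3.90

ω = 229.3 rad/s.  Crank-pin speed |V_A| = rω = 4.7931 m/s, perpendicular to OA.
Rod angle: sinφ = −(r/L) sinθ ⇒ φ = -12.853°; ω_rod = −rω cosθ/√(L²−r²sin²θ) = +47.448 rad/s.
V_P = V_A + ω_rod × AP, with AP = 0.0244 m along the rod.
Components: V_Px = −rω sinθ − a·ω_rod·sinφ = -3.2932 m/s;  V_Py = rω cosθ + a·ω_rod·cosφ = -2.0909 m/s.
|V_P| = √(V_Px² + V_Py²) = 3.9009 m/s.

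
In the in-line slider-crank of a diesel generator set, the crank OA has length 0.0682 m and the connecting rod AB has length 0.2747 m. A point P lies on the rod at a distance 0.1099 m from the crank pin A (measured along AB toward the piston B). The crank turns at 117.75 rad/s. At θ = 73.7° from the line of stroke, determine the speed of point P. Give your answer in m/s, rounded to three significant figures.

8.04

ω = 117.8 rad/s.  Crank-pin speed |V_A| = rω = 8.0305 m/s, perpendicular to OA.
Rod angle: sinφ = −(r/L) sinθ ⇒ φ = -13.786°; ω_rod = −rω cosθ/√(L²−r²sin²θ) = -8.4483 rad/s.
V_P = V_A + ω_rod × AP, with AP = 0.1099 m along the rod.
Components: V_Px = −rω sinθ − a·ω_rod·sinφ = -7.929 m/s;  V_Py = rω cosθ + a·ω_rod·cosφ = +1.3522 m/s.
|V_P| = √(V_Px² + V_Py²) = 8.0435 m/s.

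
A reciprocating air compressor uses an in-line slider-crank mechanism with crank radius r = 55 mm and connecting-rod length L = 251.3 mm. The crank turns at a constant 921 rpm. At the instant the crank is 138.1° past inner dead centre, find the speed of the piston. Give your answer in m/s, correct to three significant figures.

ω = 2π·921/60 = 96.45 rad/s
For an in-line slider-crank, x = r cosθ + √(L² − r² sin²θ), so v = −rω sinθ·[1 + r cosθ/√(L² − r² sin²θ)].
With r = 0.055 m, L = 0.2513 m, θ = 138.1°: √(L² − r² sin²θ) = 0.2486 m.
v = −0.055·96.45·0.66783·[1 + 0.055·-0.74431/0.2486] = -2.9592 m/s.
|v| = 2.9592 m/s.

2.96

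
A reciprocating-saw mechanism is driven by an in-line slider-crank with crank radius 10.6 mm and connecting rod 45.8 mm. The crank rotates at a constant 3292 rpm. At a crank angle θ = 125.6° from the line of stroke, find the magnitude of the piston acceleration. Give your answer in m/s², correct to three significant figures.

ω = 2π·3292/60 = 344.7 rad/s
x(θ) = r cosθ + √(L² − r² sin²θ); with ω constant, a = ω²·d²x/dθ².
d²x/dθ² = −r cosθ − r²(cos2θ)/√u − r⁴ sin²2θ/(4u^{3/2}),  u = L² − r² sin²θ = 0.00202336 m².
Substituting r = 0.0106 m, L = 0.0458 m, θ = 125.6°: d²x/dθ² = +0.0069444 m.
a = ω²·d²x/dθ² = (344.7)²·(+0.0069444) = +825.3 m/s²;  |a| = 825.3 m/s².

825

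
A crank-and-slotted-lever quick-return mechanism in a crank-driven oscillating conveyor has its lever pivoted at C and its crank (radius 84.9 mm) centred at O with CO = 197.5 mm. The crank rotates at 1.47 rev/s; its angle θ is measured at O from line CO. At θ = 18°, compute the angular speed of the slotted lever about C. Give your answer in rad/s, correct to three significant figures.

ω = 9.236 rad/s (from 1.47 rev/s).
Crank pin A relative to C: A = (d + r cosθ, r sinθ); lever angle φ = atan2(r sinθ, d + r cosθ).
Differentiating tanφ: φ̇ = rω(d cosθ + r)/(d² + r² + 2dr cosθ).
d² + r² + 2dr cosθ = |CA|² = 0.0781084 m²;  d cosθ + r = +0.27273 m.
|ω_lever| = |0.0849·9.236·+0.27273| / 0.0781084 = 2.7381 rad/s.

2.74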